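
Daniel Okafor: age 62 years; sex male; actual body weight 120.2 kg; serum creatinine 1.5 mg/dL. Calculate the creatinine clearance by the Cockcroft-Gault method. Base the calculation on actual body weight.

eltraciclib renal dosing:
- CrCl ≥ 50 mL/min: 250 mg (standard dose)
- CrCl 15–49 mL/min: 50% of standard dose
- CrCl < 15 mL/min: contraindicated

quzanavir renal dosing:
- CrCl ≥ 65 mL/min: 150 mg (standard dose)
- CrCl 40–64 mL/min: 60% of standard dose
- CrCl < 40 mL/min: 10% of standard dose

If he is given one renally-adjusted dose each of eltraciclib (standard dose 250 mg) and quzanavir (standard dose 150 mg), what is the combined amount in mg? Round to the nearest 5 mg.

CrCl = (140 − 62) × 120.2 / (72 × 1.5) = 9375.6 / 108.00 ≈ 86.8 mL/min
CrCl ≈ 87 mL/min.
eltraciclib: ≥ 50 mL/min → 100% of 250 mg = 250 mg.
quzanavir: ≥ 65 mL/min → 100% of 150 mg = 150 mg.
Total = 250 + 150 = 400 mg.

400 mg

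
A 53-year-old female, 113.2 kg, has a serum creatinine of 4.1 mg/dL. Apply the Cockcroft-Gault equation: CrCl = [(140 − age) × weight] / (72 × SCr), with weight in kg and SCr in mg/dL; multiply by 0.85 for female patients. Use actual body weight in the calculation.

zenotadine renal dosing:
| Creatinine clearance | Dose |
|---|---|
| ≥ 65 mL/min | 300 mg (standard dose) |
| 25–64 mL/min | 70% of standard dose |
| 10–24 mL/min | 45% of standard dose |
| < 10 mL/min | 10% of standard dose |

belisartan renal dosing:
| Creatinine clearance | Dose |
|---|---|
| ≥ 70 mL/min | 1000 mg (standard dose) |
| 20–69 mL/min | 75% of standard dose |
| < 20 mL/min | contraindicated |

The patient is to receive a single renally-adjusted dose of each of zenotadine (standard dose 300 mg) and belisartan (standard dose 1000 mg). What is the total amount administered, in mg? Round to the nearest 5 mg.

960 mg

CrCl = (140 − 53) × 113.2 / (72 × 4.1) × 0.85 = 9848.4 / 295.20 × 0.85 ≈ 28.4 mL/min
CrCl ≈ 28 mL/min.
zenotadine: 25–64 mL/min → 70% of 300 mg = 210 mg.
belisartan: 20–69 mL/min → 75% of 1000 mg = 750 mg.
Total = 210 + 750 = 960 mg.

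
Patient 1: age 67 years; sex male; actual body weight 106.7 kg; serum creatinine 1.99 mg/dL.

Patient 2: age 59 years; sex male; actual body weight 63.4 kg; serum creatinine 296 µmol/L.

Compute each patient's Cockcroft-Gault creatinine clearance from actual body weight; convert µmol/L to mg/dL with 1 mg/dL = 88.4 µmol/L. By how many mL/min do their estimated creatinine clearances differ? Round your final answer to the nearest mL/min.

33 mL/min

Patient 1: CrCl = (140 − 67) × 106.7 / (72 × 1.99) = 7789.1 / 143.28 ≈ 54.4 mL/min
Patient 2: SCr = 296 / 88.4 = 3.348 mg/dL
Patient 2: CrCl = (140 − 59) × 63.4 / (72 × 3.348) = 5135.4 / 241.06 ≈ 21.3 mL/min
|54.4 − 21.3| = 33.1 mL/min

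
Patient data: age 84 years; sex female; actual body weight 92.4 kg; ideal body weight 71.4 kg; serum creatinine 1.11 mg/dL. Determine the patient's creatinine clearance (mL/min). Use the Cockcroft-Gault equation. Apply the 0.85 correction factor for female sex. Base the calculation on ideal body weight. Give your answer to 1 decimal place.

42.5 mL/min

CrCl = (140 − 84) × 71.4 / (72 × 1.11) × 0.85 = 3998.4 / 79.92 × 0.85 ≈ 42.5 mL/min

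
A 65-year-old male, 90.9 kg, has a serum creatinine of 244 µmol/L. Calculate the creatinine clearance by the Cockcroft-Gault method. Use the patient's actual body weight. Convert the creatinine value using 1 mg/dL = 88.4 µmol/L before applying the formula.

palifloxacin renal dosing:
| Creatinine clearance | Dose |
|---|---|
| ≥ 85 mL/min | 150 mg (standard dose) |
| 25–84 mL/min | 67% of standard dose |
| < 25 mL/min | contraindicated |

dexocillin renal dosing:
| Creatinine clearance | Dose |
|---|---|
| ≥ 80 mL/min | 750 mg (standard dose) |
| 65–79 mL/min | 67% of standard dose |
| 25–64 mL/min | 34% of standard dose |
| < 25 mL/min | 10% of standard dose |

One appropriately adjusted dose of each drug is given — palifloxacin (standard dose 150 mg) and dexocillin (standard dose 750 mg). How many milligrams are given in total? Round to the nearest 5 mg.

SCr = 244 / 88.4 = 2.76 mg/dL
CrCl = (140 − 65) × 90.9 / (72 × 2.76) = 6817.5 / 198.72 ≈ 34.3 mL/min
CrCl ≈ 34 mL/min.
palifloxacin: 25–84 mL/min → 67% of 150 mg = 100.5 mg.
dexocillin: 25–64 mL/min → 34% of 750 mg = 255 mg.
Total = 100.5 + 255 = 355.5 mg.

355 mg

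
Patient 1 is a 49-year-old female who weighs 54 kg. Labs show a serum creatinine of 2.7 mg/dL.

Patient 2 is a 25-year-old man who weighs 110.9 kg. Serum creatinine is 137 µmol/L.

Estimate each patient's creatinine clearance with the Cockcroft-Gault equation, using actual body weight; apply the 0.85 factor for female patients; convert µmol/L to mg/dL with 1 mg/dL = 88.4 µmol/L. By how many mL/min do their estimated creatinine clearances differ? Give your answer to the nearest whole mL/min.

Patient 1: CrCl = (140 − 49) × 54 / (72 × 2.7) × 0.85 = 4914.0 / 194.40 × 0.85 ≈ 21.5 mL/min
Patient 2: SCr = 137 / 88.4 = 1.55 mg/dL
Patient 2: CrCl = (140 − 25) × 110.9 / (72 × 1.55) = 12753.5 / 111.60 ≈ 114.3 mL/min
|21.5 − 114.3| = 92.8 mL/min

93 mL/min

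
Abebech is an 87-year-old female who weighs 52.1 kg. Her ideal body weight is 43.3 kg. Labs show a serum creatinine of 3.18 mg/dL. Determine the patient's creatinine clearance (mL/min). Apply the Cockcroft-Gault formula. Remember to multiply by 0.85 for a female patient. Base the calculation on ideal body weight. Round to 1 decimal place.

CrCl = (140 − 87) × 43.3 / (72 × 3.18) × 0.85 = 2294.9 / 228.96 × 0.85 ≈ 8.5 mL/min

8.5 mL/min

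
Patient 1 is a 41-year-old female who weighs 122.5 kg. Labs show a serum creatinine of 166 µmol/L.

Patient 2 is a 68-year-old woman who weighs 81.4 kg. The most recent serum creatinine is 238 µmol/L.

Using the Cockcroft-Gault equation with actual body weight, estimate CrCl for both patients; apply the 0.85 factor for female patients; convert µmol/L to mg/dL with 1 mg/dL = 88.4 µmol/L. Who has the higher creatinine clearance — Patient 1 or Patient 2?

Patient 1

Patient 1: SCr = 166 / 88.4 = 1.878 mg/dL
Patient 1: CrCl = (140 − 41) × 122.5 / (72 × 1.878) × 0.85 = 12127.5 / 135.22 × 0.85 ≈ 76.2 mL/min
Patient 2: SCr = 238 / 88.4 = 2.692 mg/dL
Patient 2: CrCl = (140 − 68) × 81.4 / (72 × 2.692) × 0.85 = 5860.8 / 193.82 × 0.85 ≈ 25.7 mL/min
76.2 vs 25.7 mL/min → Patient 1 is higher.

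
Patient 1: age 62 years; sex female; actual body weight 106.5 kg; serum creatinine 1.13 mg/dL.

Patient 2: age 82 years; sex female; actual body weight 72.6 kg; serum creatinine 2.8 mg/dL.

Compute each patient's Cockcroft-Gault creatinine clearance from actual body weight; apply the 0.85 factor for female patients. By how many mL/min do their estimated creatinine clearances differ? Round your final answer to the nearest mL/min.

69 mL/min

Patient 1: CrCl = (140 − 62) × 106.5 / (72 × 1.13) × 0.85 = 8307.0 / 81.36 × 0.85 ≈ 86.8 mL/min
Patient 2: CrCl = (140 − 82) × 72.6 / (72 × 2.8) × 0.85 = 4210.8 / 201.60 × 0.85 ≈ 17.8 mL/min
|86.8 − 17.8| = 69.0 mL/min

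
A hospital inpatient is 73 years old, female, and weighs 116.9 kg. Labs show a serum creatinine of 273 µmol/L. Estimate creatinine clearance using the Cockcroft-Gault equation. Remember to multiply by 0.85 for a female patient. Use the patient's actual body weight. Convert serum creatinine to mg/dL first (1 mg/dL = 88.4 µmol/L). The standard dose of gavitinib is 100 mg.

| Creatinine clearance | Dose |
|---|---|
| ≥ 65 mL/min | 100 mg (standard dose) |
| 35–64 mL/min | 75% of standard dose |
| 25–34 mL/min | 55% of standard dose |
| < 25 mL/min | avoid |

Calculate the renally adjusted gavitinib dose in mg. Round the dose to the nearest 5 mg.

SCr = 273 / 88.4 = 3.088 mg/dL
CrCl = (140 − 73) × 116.9 / (72 × 3.088) × 0.85 = 7832.3 / 222.34 × 0.85 ≈ 29.9 mL/min
CrCl ≈ 30 mL/min → bracket 25–34 mL/min.
55% of 100 mg = 55 mg

55 mg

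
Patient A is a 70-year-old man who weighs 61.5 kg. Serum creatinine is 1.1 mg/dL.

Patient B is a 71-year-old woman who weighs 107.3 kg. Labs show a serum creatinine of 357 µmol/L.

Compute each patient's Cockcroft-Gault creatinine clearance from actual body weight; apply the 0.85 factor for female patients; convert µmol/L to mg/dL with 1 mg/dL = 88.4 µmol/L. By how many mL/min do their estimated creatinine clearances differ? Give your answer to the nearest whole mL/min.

Patient A: CrCl = (140 − 70) × 61.5 / (72 × 1.1) = 4305.0 / 79.20 ≈ 54.4 mL/min
Patient B: SCr = 357 / 88.4 = 4.038 mg/dL
Patient B: CrCl = (140 − 71) × 107.3 / (72 × 4.038) × 0.85 = 7403.7 / 290.74 × 0.85 ≈ 21.6 mL/min
|54.4 − 21.6| = 32.8 mL/min

33 mL/min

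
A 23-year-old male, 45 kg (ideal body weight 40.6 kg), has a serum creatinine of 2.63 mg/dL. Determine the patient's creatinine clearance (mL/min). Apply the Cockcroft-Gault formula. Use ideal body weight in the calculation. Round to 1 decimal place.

CrCl = (140 − 23) × 40.6 / (72 × 2.63) = 4750.2 / 189.36 ≈ 25.1 mL/min

25.1 mL/min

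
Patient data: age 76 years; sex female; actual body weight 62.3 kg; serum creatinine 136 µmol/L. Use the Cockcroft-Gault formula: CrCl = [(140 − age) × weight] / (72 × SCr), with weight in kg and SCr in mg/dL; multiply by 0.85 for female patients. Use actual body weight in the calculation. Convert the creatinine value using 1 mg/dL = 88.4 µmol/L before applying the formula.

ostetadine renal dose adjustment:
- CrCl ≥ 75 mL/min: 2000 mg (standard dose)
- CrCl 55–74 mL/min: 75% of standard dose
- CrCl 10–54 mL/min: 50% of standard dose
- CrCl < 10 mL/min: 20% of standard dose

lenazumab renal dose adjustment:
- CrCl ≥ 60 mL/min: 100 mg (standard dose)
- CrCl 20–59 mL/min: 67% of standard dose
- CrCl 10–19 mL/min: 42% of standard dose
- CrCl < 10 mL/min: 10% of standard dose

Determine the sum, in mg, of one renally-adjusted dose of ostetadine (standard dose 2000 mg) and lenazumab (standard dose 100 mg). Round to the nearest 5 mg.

SCr = 136 / 88.4 = 1.538 mg/dL
CrCl = (140 − 76) × 62.3 / (72 × 1.538) × 0.85 = 3987.2 / 110.74 × 0.85 ≈ 30.6 mL/min
CrCl ≈ 31 mL/min.
ostetadine: 10–54 mL/min → 50% of 2000 mg = 1000 mg.
lenazumab: 20–59 mL/min → 67% of 100 mg = 67 mg.
Total = 1000 + 67 = 1067 mg.

1065 mg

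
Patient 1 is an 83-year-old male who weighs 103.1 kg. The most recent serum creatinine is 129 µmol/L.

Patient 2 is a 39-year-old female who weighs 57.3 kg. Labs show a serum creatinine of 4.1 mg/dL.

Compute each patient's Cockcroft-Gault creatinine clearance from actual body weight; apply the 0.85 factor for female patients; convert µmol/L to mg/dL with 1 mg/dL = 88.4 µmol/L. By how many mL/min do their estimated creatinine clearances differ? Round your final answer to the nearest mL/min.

39 mL/min

Patient 1: SCr = 129 / 88.4 = 1.459 mg/dL
Patient 1: CrCl = (140 − 83) × 103.1 / (72 × 1.459) = 5876.7 / 105.05 ≈ 55.9 mL/min
Patient 2: CrCl = (140 − 39) × 57.3 / (72 × 4.1) × 0.85 = 5787.3 / 295.20 × 0.85 ≈ 16.7 mL/min
|55.9 − 16.7| = 39.2 mL/min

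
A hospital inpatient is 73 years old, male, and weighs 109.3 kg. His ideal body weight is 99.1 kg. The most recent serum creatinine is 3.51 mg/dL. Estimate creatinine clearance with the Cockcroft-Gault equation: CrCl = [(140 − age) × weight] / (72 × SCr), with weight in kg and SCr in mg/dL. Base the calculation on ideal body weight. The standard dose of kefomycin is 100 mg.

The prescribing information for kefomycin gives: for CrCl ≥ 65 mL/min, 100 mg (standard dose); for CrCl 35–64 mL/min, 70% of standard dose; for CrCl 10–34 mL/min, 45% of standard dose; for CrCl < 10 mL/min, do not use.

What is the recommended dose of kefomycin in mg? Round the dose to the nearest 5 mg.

45 mg

CrCl = (140 − 73) × 99.1 / (72 × 3.51) = 6639.7 / 252.72 ≈ 26.3 mL/min
CrCl ≈ 26 mL/min → bracket 10–34 mL/min.
45% of 100 mg = 45 mg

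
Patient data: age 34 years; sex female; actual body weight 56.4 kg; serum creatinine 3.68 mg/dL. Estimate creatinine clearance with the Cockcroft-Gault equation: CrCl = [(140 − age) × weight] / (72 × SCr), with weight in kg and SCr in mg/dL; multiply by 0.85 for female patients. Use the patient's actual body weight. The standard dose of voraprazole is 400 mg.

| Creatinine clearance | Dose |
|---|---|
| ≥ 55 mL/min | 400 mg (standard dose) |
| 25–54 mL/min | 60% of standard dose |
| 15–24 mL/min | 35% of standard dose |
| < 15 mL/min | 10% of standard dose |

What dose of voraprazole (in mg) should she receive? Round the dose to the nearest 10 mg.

140 mg

CrCl = (140 − 34) × 56.4 / (72 × 3.68) × 0.85 = 5978.4 / 264.96 × 0.85 ≈ 19.2 mL/min
CrCl ≈ 19 mL/min → bracket 15–24 mL/min.
35% of 400 mg = 140 mg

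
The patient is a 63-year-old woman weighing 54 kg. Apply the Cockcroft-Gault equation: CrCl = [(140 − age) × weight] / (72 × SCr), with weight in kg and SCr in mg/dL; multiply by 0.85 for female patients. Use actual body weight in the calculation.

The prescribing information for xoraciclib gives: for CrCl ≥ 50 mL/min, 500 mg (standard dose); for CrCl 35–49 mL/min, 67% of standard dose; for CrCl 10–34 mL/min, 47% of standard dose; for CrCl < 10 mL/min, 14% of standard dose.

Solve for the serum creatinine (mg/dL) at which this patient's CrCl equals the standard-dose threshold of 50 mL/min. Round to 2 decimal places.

Standard dose requires CrCl ≥ 50 mL/min.
Set (140 − 63) × 54 × 0.85 / (72 × SCr) = 50
SCr = (140 − 63) × 54 × 0.85 / (72 × 50) = 0.982 mg/dL

0.98 mg/dL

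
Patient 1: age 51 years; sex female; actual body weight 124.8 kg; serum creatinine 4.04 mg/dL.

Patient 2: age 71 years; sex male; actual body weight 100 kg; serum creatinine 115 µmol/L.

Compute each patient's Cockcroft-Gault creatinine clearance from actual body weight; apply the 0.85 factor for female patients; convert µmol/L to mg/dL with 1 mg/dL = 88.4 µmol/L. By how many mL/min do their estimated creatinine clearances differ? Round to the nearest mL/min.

Patient 1: CrCl = (140 − 51) × 124.8 / (72 × 4.04) × 0.85 = 11107.2 / 290.88 × 0.85 ≈ 32.5 mL/min
Patient 2: SCr = 115 / 88.4 = 1.301 mg/dL
Patient 2: CrCl = (140 − 71) × 100 / (72 × 1.301) = 6900.0 / 93.67 ≈ 73.7 mL/min
|32.5 − 73.7| = 41.2 mL/min

41 mL/min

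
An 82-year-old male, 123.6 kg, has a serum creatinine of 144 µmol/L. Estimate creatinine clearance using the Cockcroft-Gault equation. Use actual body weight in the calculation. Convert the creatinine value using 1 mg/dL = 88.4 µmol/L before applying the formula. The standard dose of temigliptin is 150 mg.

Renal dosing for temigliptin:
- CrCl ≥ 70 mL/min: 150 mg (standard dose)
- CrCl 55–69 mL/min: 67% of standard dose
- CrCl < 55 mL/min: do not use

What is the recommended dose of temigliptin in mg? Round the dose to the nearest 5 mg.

SCr = 144 / 88.4 = 1.629 mg/dL
CrCl = (140 − 82) × 123.6 / (72 × 1.629) = 7168.8 / 117.29 ≈ 61.1 mL/min
CrCl ≈ 61 mL/min → bracket 55–69 mL/min.
67% of 150 mg = 100.5 mg → 100 mg

100 mg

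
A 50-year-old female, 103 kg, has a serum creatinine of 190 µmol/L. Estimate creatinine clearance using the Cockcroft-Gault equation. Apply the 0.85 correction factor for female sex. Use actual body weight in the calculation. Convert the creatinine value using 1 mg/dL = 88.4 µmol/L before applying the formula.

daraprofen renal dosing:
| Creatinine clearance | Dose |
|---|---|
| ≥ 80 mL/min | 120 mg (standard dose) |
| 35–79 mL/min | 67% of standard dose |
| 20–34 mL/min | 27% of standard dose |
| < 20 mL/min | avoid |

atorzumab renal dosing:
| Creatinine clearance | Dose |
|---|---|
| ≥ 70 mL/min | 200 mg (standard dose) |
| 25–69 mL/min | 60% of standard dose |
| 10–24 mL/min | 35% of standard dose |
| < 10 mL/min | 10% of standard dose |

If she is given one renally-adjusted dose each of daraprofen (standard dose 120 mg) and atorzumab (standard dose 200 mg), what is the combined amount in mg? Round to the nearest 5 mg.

200 mg

SCr = 190 / 88.4 = 2.149 mg/dL
CrCl = (140 − 50) × 103 / (72 × 2.149) × 0.85 = 9270.0 / 154.73 × 0.85 ≈ 50.9 mL/min
CrCl ≈ 51 mL/min.
daraprofen: 35–79 mL/min → 67% of 120 mg = 80.4 mg.
atorzumab: 25–69 mL/min → 60% of 200 mg = 120 mg.
Total = 80.4 + 120 = 200.4 mg.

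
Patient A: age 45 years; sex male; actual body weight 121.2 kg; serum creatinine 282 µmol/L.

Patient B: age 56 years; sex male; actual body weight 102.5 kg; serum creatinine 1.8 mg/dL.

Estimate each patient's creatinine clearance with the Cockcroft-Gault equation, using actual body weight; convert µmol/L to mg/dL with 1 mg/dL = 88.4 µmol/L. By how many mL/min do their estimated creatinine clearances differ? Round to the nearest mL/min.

Patient A: SCr = 282 / 88.4 = 3.19 mg/dL
Patient A: CrCl = (140 − 45) × 121.2 / (72 × 3.19) = 11514.0 / 229.68 ≈ 50.1 mL/min
Patient B: CrCl = (140 − 56) × 102.5 / (72 × 1.8) = 8610.0 / 129.60 ≈ 66.4 mL/min
|50.1 − 66.4| = 16.3 mL/min

16 mL/min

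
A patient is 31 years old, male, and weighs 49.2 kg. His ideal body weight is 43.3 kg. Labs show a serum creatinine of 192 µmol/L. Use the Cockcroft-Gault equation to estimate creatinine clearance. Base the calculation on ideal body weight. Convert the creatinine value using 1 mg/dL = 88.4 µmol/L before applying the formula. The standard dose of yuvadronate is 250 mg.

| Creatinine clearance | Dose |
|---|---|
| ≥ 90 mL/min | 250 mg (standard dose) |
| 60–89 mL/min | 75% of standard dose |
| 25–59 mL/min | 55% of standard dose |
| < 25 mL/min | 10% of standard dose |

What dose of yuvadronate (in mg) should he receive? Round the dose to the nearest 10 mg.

SCr = 192 / 88.4 = 2.172 mg/dL
CrCl = (140 − 31) × 43.3 / (72 × 2.172) = 4719.7 / 156.38 ≈ 30.2 mL/min
CrCl ≈ 30 mL/min → bracket 25–59 mL/min.
55% of 250 mg = 137.5 mg → 140 mg

140 mg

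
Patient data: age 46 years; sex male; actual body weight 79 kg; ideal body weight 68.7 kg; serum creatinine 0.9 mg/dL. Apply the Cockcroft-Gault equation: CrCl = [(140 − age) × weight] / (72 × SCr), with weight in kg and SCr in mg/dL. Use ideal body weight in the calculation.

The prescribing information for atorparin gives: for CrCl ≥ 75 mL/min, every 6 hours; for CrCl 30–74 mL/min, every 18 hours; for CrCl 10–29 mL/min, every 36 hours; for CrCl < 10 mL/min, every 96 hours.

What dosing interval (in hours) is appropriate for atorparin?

every 6 hours

CrCl = (140 − 46) × 68.7 / (72 × 0.9) = 6457.8 / 64.80 ≈ 99.7 mL/min
CrCl ≈ 100 mL/min → bracket ≥ 75 mL/min → every 6 hours.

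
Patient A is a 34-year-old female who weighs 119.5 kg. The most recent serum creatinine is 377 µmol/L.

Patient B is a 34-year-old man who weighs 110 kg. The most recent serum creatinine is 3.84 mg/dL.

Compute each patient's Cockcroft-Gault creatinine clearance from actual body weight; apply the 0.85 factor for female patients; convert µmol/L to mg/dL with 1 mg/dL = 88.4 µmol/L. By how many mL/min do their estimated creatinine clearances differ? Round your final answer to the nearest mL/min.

7 mL/min

Patient A: SCr = 377 / 88.4 = 4.265 mg/dL
Patient A: CrCl = (140 − 34) × 119.5 / (72 × 4.265) × 0.85 = 12667.0 / 307.08 × 0.85 ≈ 35.1 mL/min
Patient B: CrCl = (140 − 34) × 110 / (72 × 3.84) = 11660.0 / 276.48 ≈ 42.2 mL/min
|35.1 − 42.2| = 7.1 mL/min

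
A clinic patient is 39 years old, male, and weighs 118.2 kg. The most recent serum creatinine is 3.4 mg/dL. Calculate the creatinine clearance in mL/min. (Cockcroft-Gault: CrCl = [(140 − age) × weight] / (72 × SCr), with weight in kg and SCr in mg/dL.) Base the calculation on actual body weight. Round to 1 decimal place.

CrCl = (140 − 39) × 118.2 / (72 × 3.4) = 11938.2 / 244.80 ≈ 48.8 mL/min

48.8 mL/min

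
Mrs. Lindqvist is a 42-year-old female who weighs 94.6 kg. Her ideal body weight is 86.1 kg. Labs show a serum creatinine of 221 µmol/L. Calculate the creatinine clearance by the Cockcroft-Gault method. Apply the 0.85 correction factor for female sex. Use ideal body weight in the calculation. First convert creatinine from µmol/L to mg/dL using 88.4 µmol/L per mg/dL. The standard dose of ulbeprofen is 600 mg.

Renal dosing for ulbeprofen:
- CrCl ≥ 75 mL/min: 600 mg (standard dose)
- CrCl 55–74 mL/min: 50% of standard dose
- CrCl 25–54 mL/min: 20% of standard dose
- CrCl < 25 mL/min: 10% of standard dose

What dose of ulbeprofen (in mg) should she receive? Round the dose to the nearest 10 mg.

120 mg

SCr = 221 / 88.4 = 2.5 mg/dL
CrCl = (140 − 42) × 86.1 / (72 × 2.5) × 0.85 = 8437.8 / 180.00 × 0.85 ≈ 39.8 mL/min
CrCl ≈ 40 mL/min → bracket 25–54 mL/min.
20% of 600 mg = 120 mg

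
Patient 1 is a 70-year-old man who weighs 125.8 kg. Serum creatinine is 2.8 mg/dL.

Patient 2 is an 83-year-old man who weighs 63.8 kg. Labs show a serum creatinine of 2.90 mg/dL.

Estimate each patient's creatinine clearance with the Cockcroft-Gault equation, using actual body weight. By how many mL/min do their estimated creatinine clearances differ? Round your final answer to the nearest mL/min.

26 mL/min

Patient 1: CrCl = (140 − 70) × 125.8 / (72 × 2.8) = 8806.0 / 201.60 ≈ 43.7 mL/min
Patient 2: CrCl = (140 − 83) × 63.8 / (72 × 2.9) = 3636.6 / 208.80 ≈ 17.4 mL/min
|43.7 − 17.4| = 26.3 mL/min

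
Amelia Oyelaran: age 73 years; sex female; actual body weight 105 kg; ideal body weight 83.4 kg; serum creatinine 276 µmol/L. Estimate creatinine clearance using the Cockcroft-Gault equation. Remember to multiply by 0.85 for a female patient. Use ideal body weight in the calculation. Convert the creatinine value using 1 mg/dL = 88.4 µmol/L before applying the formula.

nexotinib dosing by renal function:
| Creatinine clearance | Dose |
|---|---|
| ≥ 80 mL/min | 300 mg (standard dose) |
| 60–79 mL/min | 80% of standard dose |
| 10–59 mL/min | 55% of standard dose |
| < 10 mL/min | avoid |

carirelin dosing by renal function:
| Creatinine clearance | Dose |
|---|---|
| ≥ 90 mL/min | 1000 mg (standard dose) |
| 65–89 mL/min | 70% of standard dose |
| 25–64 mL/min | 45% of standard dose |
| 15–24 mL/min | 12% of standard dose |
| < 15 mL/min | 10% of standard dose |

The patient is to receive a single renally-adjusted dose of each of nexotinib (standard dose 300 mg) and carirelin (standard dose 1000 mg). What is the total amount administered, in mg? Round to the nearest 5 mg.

SCr = 276 / 88.4 = 3.122 mg/dL
CrCl = (140 − 73) × 83.4 / (72 × 3.122) × 0.85 = 5587.8 / 224.78 × 0.85 ≈ 21.1 mL/min
CrCl ≈ 21 mL/min.
nexotinib: 10–59 mL/min → 55% of 300 mg = 165 mg.
carirelin: 15–24 mL/min → 12% of 1000 mg = 120 mg.
Total = 165 + 120 = 285 mg.

285 mg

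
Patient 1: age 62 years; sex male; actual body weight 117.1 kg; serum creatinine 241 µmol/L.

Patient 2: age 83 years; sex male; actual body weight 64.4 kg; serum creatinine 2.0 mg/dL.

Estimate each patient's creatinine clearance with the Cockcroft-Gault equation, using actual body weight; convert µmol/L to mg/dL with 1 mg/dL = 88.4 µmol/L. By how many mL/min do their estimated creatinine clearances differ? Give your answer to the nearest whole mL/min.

21 mL/min

Patient 1: SCr = 241 / 88.4 = 2.726 mg/dL
Patient 1: CrCl = (140 − 62) × 117.1 / (72 × 2.726) = 9133.8 / 196.27 ≈ 46.5 mL/min
Patient 2: CrCl = (140 − 83) × 64.4 / (72 × 2) = 3670.8 / 144.00 ≈ 25.5 mL/min
|46.5 − 25.5| = 21.0 mL/min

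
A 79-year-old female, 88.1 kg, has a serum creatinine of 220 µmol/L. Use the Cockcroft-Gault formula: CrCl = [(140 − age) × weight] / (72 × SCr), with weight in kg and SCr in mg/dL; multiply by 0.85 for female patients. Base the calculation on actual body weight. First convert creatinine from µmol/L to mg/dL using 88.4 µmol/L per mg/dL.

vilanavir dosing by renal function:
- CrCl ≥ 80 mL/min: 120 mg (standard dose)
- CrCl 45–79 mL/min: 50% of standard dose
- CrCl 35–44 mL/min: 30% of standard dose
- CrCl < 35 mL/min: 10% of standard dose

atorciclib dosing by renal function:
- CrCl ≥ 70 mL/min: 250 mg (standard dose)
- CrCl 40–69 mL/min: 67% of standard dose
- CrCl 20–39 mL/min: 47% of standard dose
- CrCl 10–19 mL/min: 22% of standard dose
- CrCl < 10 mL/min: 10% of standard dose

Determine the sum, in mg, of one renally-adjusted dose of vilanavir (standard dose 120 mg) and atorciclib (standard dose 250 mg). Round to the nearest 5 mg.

SCr = 220 / 88.4 = 2.489 mg/dL
CrCl = (140 − 79) × 88.1 / (72 × 2.489) × 0.85 = 5374.1 / 179.21 × 0.85 ≈ 25.5 mL/min
CrCl ≈ 25 mL/min.
vilanavir: < 35 mL/min → 10% of 120 mg = 12 mg.
atorciclib: 20–39 mL/min → 47% of 250 mg = 117.5 mg.
Total = 12 + 117.5 = 129.5 mg.

130 mg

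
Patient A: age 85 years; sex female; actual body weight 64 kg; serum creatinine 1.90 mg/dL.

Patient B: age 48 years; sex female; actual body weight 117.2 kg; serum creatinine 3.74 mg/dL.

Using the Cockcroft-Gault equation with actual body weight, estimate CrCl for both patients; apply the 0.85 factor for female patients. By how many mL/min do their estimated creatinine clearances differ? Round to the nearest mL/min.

Patient A: CrCl = (140 − 85) × 64 / (72 × 1.9) × 0.85 = 3520.0 / 136.80 × 0.85 ≈ 21.9 mL/min
Patient B: CrCl = (140 − 48) × 117.2 / (72 × 3.74) × 0.85 = 10782.4 / 269.28 × 0.85 ≈ 34.0 mL/min
|21.9 − 34.0| = 12.1 mL/min

12 mL/min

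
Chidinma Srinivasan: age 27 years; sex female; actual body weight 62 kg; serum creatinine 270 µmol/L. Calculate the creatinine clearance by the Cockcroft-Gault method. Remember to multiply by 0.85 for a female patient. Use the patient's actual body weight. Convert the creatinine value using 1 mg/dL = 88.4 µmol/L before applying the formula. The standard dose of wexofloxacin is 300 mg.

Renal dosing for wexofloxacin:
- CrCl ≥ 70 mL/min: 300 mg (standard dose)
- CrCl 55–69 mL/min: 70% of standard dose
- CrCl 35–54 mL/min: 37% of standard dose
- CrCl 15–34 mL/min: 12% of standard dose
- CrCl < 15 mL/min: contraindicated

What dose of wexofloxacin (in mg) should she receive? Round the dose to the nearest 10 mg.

40 mg

SCr = 270 / 88.4 = 3.054 mg/dL
CrCl = (140 − 27) × 62 / (72 × 3.054) × 0.85 = 7006.0 / 219.89 × 0.85 ≈ 27.1 mL/min
CrCl ≈ 27 mL/min → bracket 15–34 mL/min.
12% of 300 mg = 36 mg → 40 mg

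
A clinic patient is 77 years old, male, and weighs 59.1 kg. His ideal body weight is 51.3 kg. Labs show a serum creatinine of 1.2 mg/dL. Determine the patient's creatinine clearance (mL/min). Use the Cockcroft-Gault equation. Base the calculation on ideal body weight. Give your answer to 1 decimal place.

CrCl = (140 − 77) × 51.3 / (72 × 1.2) = 3231.9 / 86.40 ≈ 37.4 mL/min

37.4 mL/min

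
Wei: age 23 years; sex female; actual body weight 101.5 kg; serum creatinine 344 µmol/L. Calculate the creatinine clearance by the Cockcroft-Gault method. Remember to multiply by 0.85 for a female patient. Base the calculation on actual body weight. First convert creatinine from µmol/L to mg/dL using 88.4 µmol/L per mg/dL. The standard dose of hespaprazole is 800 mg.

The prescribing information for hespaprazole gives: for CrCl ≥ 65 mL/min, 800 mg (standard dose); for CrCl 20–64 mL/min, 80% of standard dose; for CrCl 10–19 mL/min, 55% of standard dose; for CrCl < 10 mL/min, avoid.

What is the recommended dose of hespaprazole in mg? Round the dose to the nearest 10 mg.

640 mg

SCr = 344 / 88.4 = 3.891 mg/dL
CrCl = (140 − 23) × 101.5 / (72 × 3.891) × 0.85 = 11875.5 / 280.15 × 0.85 ≈ 36.0 mL/min
CrCl ≈ 36 mL/min → bracket 20–64 mL/min.
80% of 800 mg = 640 mg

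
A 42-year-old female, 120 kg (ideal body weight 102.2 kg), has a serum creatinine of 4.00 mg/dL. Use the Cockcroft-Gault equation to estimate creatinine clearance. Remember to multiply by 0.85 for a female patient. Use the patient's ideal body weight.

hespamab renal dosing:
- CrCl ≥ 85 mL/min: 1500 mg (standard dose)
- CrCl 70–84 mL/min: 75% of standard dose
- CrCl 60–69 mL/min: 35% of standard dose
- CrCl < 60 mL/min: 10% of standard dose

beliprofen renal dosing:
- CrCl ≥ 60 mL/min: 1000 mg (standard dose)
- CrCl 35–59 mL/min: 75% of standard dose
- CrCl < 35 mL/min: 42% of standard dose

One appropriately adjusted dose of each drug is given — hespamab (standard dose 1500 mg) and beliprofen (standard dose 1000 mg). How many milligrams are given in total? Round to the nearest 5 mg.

CrCl = (140 − 42) × 102.2 / (72 × 4) × 0.85 = 10015.6 / 288.00 × 0.85 ≈ 29.6 mL/min
CrCl ≈ 30 mL/min.
hespamab: < 60 mL/min → 10% of 1500 mg = 150 mg.
beliprofen: < 35 mL/min → 42% of 1000 mg = 420 mg.
Total = 150 + 420 = 570 mg.

570 mg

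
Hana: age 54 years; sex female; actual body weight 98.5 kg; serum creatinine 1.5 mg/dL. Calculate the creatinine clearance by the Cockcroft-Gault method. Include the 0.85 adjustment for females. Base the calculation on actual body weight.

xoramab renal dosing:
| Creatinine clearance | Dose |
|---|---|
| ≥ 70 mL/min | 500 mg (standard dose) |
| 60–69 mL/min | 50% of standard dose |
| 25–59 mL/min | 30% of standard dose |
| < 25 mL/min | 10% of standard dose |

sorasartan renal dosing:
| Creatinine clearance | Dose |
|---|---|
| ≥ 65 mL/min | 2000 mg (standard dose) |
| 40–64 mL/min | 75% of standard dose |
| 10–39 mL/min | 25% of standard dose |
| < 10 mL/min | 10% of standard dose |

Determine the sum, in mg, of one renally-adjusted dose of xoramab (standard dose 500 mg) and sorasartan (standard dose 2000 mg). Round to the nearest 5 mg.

2250 mg

CrCl = (140 − 54) × 98.5 / (72 × 1.5) × 0.85 = 8471.0 / 108.00 × 0.85 ≈ 66.7 mL/min
CrCl ≈ 67 mL/min.
xoramab: 60–69 mL/min → 50% of 500 mg = 250 mg.
sorasartan: ≥ 65 mL/min → 100% of 2000 mg = 2000 mg.
Total = 250 + 2000 = 2250 mg.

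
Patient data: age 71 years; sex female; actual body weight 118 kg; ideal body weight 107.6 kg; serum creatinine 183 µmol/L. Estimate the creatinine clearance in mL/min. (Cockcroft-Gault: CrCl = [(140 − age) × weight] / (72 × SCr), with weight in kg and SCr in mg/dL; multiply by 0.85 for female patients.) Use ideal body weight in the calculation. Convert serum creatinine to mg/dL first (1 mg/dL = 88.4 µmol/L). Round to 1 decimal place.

42.3 mL/min

SCr = 183 / 88.4 = 2.07 mg/dL
CrCl = (140 − 71) × 107.6 / (72 × 2.07) × 0.85 = 7424.4 / 149.04 × 0.85 ≈ 42.3 mL/min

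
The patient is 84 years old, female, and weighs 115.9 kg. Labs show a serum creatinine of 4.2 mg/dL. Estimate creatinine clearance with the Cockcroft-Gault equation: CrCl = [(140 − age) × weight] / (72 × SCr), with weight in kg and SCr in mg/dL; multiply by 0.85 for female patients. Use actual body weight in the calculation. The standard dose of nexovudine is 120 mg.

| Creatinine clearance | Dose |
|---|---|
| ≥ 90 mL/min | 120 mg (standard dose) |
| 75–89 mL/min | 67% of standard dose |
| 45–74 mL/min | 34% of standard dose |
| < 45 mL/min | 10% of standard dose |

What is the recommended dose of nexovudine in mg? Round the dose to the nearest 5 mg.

10 mg

CrCl = (140 − 84) × 115.9 / (72 × 4.2) × 0.85 = 6490.4 / 302.40 × 0.85 ≈ 18.2 mL/min
CrCl ≈ 18 mL/min → bracket < 45 mL/min.
10% of 120 mg = 12 mg → 10 mg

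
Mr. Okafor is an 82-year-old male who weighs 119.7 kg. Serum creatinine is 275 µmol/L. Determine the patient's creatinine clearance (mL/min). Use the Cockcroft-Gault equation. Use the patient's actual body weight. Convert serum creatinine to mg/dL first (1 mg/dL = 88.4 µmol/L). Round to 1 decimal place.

SCr = 275 / 88.4 = 3.111 mg/dL
CrCl = (140 − 82) × 119.7 / (72 × 3.111) = 6942.6 / 223.99 ≈ 31.0 mL/min

31.0 mL/min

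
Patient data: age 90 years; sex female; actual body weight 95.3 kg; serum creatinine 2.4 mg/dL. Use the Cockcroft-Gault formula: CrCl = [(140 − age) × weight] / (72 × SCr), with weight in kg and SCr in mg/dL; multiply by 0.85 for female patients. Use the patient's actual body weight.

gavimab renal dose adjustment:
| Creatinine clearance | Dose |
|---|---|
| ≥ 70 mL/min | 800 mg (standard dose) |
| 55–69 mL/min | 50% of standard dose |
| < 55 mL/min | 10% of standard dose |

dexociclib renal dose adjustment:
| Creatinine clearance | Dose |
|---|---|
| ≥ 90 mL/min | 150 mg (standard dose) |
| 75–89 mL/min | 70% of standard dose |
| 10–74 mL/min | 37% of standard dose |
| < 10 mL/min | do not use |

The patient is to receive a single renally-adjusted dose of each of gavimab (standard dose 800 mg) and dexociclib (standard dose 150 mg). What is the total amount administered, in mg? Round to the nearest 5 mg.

135 mg

CrCl = (140 − 90) × 95.3 / (72 × 2.4) × 0.85 = 4765.0 / 172.80 × 0.85 ≈ 23.4 mL/min
CrCl ≈ 23 mL/min.
gavimab: < 55 mL/min → 10% of 800 mg = 80 mg.
dexociclib: 10–74 mL/min → 37% of 150 mg = 55.5 mg.
Total = 80 + 55.5 = 135.5 mg.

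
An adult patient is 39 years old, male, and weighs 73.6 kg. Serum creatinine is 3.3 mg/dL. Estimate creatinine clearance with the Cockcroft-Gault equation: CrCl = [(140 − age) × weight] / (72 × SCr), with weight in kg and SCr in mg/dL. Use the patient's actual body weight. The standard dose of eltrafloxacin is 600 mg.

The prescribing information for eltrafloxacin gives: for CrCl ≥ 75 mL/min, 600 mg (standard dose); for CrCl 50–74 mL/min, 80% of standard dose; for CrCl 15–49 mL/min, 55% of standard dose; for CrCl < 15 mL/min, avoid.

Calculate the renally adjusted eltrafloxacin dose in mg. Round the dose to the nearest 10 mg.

CrCl = (140 − 39) × 73.6 / (72 × 3.3) = 7433.6 / 237.60 ≈ 31.3 mL/min
CrCl ≈ 31 mL/min → bracket 15–49 mL/min.
55% of 600 mg = 330 mg

330 mg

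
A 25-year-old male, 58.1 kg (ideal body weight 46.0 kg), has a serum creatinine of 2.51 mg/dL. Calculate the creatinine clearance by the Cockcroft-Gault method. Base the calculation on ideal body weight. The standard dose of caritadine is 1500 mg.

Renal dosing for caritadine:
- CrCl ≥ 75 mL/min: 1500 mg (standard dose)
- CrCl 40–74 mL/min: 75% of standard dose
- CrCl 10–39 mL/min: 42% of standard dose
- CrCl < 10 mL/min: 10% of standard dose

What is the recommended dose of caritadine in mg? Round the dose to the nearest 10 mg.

CrCl = (140 − 25) × 46 / (72 × 2.51) = 5290.0 / 180.72 ≈ 29.3 mL/min
CrCl ≈ 29 mL/min → bracket 10–39 mL/min.
42% of 1500 mg = 630 mg

630 mg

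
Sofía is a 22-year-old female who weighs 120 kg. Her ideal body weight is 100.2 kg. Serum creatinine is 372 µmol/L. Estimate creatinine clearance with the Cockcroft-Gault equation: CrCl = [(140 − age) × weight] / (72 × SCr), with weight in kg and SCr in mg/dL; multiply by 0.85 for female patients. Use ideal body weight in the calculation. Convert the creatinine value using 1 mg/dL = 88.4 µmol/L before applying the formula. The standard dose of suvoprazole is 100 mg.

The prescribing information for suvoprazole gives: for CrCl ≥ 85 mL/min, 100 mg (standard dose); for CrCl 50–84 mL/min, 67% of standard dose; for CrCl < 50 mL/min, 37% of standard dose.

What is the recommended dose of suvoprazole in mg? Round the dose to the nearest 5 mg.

35 mg

SCr = 372 / 88.4 = 4.208 mg/dL
CrCl = (140 − 22) × 100.2 / (72 × 4.208) × 0.85 = 11823.6 / 302.98 × 0.85 ≈ 33.2 mL/min
CrCl ≈ 33 mL/min → bracket < 50 mL/min.
37% of 100 mg = 37 mg → 35 mg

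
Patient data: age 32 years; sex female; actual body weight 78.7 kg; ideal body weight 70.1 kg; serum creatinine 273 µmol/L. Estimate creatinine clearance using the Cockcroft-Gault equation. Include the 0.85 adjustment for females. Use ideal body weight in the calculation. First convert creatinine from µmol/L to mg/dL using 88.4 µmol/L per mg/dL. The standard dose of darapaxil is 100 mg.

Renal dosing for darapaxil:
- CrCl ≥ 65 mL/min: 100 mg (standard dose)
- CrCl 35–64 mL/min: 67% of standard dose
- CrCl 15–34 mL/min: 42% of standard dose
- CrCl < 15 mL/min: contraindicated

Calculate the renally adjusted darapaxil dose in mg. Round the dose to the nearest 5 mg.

SCr = 273 / 88.4 = 3.088 mg/dL
CrCl = (140 − 32) × 70.1 / (72 × 3.088) × 0.85 = 7570.8 / 222.34 × 0.85 ≈ 28.9 mL/min
CrCl ≈ 29 mL/min → bracket 15–34 mL/min.
42% of 100 mg = 42 mg → 40 mg

40 mg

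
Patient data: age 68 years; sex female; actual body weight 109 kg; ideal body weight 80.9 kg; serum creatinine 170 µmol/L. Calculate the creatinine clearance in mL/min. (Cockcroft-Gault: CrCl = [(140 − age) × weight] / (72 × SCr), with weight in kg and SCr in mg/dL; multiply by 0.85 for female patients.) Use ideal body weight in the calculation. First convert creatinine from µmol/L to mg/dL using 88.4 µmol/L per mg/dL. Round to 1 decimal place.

SCr = 170 / 88.4 = 1.923 mg/dL
CrCl = (140 − 68) × 80.9 / (72 × 1.923) × 0.85 = 5824.8 / 138.46 × 0.85 ≈ 35.8 mL/min

35.8 mL/min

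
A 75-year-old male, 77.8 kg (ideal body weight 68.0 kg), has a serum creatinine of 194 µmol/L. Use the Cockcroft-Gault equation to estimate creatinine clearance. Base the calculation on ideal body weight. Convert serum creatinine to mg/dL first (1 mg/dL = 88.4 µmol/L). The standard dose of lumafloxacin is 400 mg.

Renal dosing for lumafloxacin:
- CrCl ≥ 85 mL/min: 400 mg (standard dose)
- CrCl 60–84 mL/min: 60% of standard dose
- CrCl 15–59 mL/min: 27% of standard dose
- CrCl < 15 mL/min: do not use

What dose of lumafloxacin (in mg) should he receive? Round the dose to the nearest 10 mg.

SCr = 194 / 88.4 = 2.195 mg/dL
CrCl = (140 − 75) × 68 / (72 × 2.195) = 4420.0 / 158.04 ≈ 28.0 mL/min
CrCl ≈ 28 mL/min → bracket 15–59 mL/min.
27% of 400 mg = 108 mg → 110 mg

110 mg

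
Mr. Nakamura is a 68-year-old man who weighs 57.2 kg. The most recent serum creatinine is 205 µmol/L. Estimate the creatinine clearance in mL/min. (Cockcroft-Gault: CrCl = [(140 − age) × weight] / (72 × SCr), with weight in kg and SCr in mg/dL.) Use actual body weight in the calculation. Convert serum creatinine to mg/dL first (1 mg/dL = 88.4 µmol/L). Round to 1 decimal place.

24.7 mL/min

SCr = 205 / 88.4 = 2.319 mg/dL
CrCl = (140 − 68) × 57.2 / (72 × 2.319) = 4118.4 / 166.97 ≈ 24.7 mL/min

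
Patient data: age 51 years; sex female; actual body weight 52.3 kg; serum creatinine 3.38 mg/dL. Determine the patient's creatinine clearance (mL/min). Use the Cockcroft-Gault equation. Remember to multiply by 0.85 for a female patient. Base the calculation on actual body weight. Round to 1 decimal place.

16.3 mL/min

CrCl = (140 − 51) × 52.3 / (72 × 3.38) × 0.85 = 4654.7 / 243.36 × 0.85 ≈ 16.3 mL/min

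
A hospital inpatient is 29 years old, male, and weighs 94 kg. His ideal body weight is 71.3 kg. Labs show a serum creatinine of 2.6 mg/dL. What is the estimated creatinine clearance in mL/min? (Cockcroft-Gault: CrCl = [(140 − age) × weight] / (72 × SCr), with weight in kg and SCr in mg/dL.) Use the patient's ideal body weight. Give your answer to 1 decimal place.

42.3 mL/min

CrCl = (140 − 29) × 71.3 / (72 × 2.6) = 7914.3 / 187.20 ≈ 42.3 mL/min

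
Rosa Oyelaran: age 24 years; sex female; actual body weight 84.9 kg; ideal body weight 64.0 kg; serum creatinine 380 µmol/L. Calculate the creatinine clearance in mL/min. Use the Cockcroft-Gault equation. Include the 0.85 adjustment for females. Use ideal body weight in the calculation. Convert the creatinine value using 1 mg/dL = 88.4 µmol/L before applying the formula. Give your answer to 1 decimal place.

20.4 mL/min

SCr = 380 / 88.4 = 4.299 mg/dL
CrCl = (140 − 24) × 64 / (72 × 4.299) × 0.85 = 7424.0 / 309.53 × 0.85 ≈ 20.4 mL/min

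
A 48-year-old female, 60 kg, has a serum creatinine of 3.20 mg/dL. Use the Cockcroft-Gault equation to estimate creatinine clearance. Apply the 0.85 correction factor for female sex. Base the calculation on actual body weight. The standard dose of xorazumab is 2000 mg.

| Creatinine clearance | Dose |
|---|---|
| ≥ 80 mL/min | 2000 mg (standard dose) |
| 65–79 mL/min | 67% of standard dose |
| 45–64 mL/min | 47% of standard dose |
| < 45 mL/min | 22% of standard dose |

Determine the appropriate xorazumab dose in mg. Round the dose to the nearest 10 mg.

440 mg

CrCl = (140 − 48) × 60 / (72 × 3.2) × 0.85 = 5520.0 / 230.40 × 0.85 ≈ 20.4 mL/min
CrCl ≈ 20 mL/min → bracket < 45 mL/min.
22% of 2000 mg = 440 mg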